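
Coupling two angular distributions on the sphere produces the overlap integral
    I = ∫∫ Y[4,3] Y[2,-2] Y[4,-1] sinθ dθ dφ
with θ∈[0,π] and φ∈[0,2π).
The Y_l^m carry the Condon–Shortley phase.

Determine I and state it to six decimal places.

Checks pass: Σm=0; 10 even; l₃=4∈[2,6].
(2·4+1)(2·2+1)(2·4+1) = 405
Δ: 2! 6! 2! / 11! → 1/13860
sum: t=0:+1/192 t=1:−1/36 t=2:+1/192 = -5/288
3j²(4 2 4; 0 0 0) = Δ·Π!·Σ² = 20/693  (sign -1)
sum: t=0:+1/480 = 1/480
3j²(4 2 4; 3 -2 -1) = Δ·Π!·Σ² = 3/110  (sign -1)
combine: 4πI² = 405·20/693·3/110 = 270/847
take √, sign +1: I = 0.15927046

0.159270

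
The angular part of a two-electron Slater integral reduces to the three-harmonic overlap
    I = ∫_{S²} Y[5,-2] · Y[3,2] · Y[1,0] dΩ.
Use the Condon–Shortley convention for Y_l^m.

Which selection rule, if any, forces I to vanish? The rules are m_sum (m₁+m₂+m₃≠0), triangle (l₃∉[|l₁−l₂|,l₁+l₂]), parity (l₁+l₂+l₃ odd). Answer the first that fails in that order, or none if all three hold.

Σmᵢ = 0  ✓
l₃∈[|l₁−l₂|,l₁+l₂]=[2,8], have l₃=1  ✗
Σlᵢ = 9 ⇒ odd

triangle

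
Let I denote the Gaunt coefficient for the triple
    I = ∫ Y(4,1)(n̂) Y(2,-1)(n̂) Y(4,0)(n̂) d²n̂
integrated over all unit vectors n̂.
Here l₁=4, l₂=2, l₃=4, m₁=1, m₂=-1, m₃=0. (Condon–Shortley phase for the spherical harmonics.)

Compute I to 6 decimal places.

Checks pass: Σm=0; 10 even; l₃=4∈[2,6].
(2·4+1)(2·2+1)(2·4+1) = 405
Δ: 2! 6! 2! / 11! → 1/13860
sum: t=0:+1/192 t=1:−1/36 t=2:+1/192 = -5/288
3j²(4 2 4; 0 0 0) = Δ·Π!·Σ² = 20/693  (sign -1)
sum: t=0:+1/72 t=1:−1/96 = 1/288
3j²(4 2 4; 1 -1 0) = Δ·Π!·Σ² = 1/462  (sign +1)
combine: 4πI² = 405·20/693·1/462 = 150/5929
take √, sign -1: I = -0.04486937

-0.044869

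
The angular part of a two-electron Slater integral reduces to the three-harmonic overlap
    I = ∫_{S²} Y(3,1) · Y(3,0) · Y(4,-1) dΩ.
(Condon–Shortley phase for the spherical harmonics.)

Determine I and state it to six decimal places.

-0.099323

Rules hold: Σm=0, L=10 even, 0≤4≤6.
N = 7·7·9 = 441
Δ = 2!·4!·4!/11! = 1/34650
Racah Σ t=0..2: t=0:+1/72 t=1:−1/16 t=2:+1/72 = -5/144
⇒ 3j(3 3 4; 0 0 0)² = 2/77, sgn -1
Racah Σ t=0..2: t=0:+1/48 t=1:−1/24 t=2:+1/288 = -5/288
⇒ 3j(3 3 4; 1 0 -1)² = 5/462, sgn +1
4πI² = N·(3j₀)²·(3jₘ)² = 15/121
I = -1·√(0.123967/4π) = -0.09932258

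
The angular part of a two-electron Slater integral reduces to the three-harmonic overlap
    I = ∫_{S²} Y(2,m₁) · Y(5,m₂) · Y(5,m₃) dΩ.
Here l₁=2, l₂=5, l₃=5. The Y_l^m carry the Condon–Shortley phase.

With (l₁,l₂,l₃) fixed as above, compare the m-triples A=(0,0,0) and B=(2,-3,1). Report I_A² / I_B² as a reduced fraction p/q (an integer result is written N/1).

25/28

Shared (l₁,l₂,l₃)=(2,5,5): N and (l;000)² cancel in I_A²/I_B².
A: Δ = 2!·2!·8!/13! = 1/38610; Racah Σ t=0..2: t=0:+1/2880 t=1:−1/576 t=2:+1/2880 = -1/960; ⇒ 3j(2 5 5; 0 0 0)² = 10/429, sgn +1
B: Δ = 2!·2!·8!/13! = 1/38610; Racah Σ t=0..0: t=0:+1/5760 = 1/5760; ⇒ 3j(2 5 5; 2 -3 1)² = 56/2145, sgn +1
I_A²/I_B² = (10/429)/(56/2145) = 25/28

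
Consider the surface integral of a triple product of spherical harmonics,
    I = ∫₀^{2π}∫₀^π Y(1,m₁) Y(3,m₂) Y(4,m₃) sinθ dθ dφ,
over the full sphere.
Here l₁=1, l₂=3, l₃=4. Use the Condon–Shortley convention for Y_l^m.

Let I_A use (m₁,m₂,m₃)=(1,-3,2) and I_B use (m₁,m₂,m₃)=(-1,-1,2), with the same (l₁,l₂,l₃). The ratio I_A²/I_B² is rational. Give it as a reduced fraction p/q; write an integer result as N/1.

Shared (l₁,l₂,l₃)=(1,3,4): N and (l;000)² cancel in I_A²/I_B².
A: Δ = 0!·2!·6!/9! = 1/252; Racah Σ t=0..0: t=0:+1/1440 = 1/1440; ⇒ 3j(1 3 4; 1 -3 2)² = 1/252, sgn +1
B: Δ = 0!·2!·6!/9! = 1/252; Racah Σ t=0..0: t=0:+1/96 = 1/96; ⇒ 3j(1 3 4; -1 -1 2)² = 5/84, sgn +1
I_A²/I_B² = (1/252)/(5/84) = 1/15

1/15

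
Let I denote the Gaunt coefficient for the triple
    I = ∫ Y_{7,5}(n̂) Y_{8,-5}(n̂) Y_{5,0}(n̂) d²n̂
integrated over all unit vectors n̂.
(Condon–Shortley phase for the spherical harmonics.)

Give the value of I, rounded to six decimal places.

0.111101

m-sum 0 ✓  L=20 even ✓  1≤5≤15 ✓
Π(2lᵢ+1) = 15×17×11 = 2805
triangle coeff Δ(7,8,5) = 1/814773960
Σ_t [3,7]: t=3:−1/87091200 t=4:+1/4976640 t=5:−1/2073600 t=6:+1/4976640 t=7:−1/87091200 = -1/9676800
(3j)²=360/46189 [(7 8 5; 0 0 0)], sign=+1
Σ_t [0,2]: t=0:+1/522547200 t=1:−1/104509440 t=2:+1/232243200 = -1/298598400
(3j)²=55/7752 [(7 8 5; 5 -5 0)], sign=+1
⇒ 4πI² = 12375/79781
I = (+1)√(12375/79781/(4π)) = 0.11110099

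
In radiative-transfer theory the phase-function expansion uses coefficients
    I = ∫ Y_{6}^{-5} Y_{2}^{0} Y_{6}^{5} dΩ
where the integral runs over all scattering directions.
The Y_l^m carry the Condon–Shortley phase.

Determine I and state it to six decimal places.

Rules hold: Σm=0, L=14 even, 4≤6≤8.
N = 13·5·13 = 845
Δ = 2!·10!·2!/15! = 1/90090
Racah Σ t=0..2: t=0:+1/69120 t=1:−1/14400 t=2:+1/69120 = -7/172800
⇒ 3j(6 2 6; 0 0 0)² = 14/715, sgn -1
Racah Σ t=1..2: t=1:−1/3628800 t=2:+1/1451520 = 1/2419200
⇒ 3j(6 2 6; -5 0 5)² = 11/910, sgn -1
4πI² = N·(3j₀)²·(3jₘ)² = 1/5
I = +1·√(0.2/4π) = 0.12615663

0.126157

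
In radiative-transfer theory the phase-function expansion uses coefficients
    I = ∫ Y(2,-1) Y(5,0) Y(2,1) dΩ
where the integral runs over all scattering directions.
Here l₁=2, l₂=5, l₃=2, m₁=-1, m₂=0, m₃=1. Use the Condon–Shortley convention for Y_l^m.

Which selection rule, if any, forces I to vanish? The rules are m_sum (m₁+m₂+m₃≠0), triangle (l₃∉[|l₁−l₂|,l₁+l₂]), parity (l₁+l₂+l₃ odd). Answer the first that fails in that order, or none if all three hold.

azimuthal sum: -1 + 0 + 1 = 0  ✓
3 ≤ 2 ≤ 7 (triangle on l)  ✗
L = 2 + 5 + 2 = 9 (odd)

triangle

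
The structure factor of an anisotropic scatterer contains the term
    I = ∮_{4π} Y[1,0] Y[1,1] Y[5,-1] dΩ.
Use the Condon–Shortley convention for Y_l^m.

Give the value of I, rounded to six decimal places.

triangle: need 0≤l₃≤2, have 5; I=0

0.000000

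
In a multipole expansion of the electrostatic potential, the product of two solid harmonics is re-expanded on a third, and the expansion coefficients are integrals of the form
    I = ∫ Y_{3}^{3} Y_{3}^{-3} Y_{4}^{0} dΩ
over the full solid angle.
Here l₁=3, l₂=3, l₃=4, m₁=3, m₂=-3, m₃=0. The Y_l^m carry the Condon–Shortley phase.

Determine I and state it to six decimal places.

Rules hold: Σm=0, L=10 even, 0≤4≤6.
N = 7·7·9 = 441
Δ = 2!·4!·4!/11! = 1/34650
Racah Σ t=0..2: t=0:+1/72 t=1:−1/16 t=2:+1/72 = -5/144
⇒ 3j(3 3 4; 0 0 0)² = 2/77, sgn -1
Racah Σ t=0..0: t=0:+1/1152 = 1/1152
⇒ 3j(3 3 4; 3 -3 0)² = 1/154, sgn +1
4πI² = N·(3j₀)²·(3jₘ)² = 9/121
I = -1·√(0.0743802/4π) = -0.07693494

-0.076935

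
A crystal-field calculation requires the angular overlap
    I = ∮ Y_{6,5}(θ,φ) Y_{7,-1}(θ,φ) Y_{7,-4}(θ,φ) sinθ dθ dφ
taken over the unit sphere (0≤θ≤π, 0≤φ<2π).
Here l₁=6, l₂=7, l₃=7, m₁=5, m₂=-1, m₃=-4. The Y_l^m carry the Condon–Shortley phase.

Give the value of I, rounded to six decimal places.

0.111002

m-sum 0 ✓  L=20 even ✓  1≤7≤13 ✓
Π(2lᵢ+1) = 13×15×15 = 2925
triangle coeff Δ(6,7,7) = 1/2444321880
Σ_t [0,6]: t=0:+1/2612736000 t=1:−1/20736000 t=2:+1/1658880 t=3:−1/746496 t=4:+1/1658880 t=5:−1/20736000 t=6:+1/2612736000 = -1/4354560
(3j)²=1000/138567 [(6 7 7; 0 0 0)], sign=+1
Σ_t [0,1]: t=0:+1/124416000 t=1:−1/62208000 = -1/124416000
(3j)²=154/20995 [(6 7 7; 5 -1 -4)], sign=+1
⇒ 4πI² = 210000/1356277
I = (+1)√(210000/1356277/(4π)) = 0.11100193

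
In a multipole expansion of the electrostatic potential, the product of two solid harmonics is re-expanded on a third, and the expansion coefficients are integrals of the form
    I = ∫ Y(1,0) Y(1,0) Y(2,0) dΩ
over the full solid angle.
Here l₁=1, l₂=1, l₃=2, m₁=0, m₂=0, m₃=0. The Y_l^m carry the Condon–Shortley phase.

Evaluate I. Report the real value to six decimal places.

0.252313

m-sum 0 ✓  L=4 even ✓  0≤2≤2 ✓
Π(2lᵢ+1) = 3×3×5 = 45
triangle coeff Δ(1,1,2) = 1/30
Σ_t [0,0]: t=0:+1/1 = 1/1
(3j)²=2/15 [(1 1 2; 0 0 0)], sign=+1
(m-triple is (0,0,0) — same symbol as above.)
⇒ 4πI² = 4/5
I = (+1)√(4/5/(4π)) = 0.25231325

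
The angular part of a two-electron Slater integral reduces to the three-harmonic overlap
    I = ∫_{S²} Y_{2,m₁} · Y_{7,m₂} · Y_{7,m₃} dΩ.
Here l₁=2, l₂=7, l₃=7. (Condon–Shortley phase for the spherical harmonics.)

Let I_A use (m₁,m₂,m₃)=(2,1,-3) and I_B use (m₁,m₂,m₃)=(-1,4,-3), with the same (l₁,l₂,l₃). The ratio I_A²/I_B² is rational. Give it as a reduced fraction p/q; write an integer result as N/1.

Same 2,7,7: normalisation and zero-m 3j drop out of the ratio.
A: Δ: 2! 2! 12! / 17! → 1/185640; sum: t=0:+1/3870720 = 1/3870720; 3j²(2 7 7; 2 1 -3) = Δ·Π!·Σ² = 135/6188  (sign +1)
B: Δ: 2! 2! 12! / 17! → 1/185640; sum: t=1:−1/14515200 t=2:+1/4354560 = 1/6220800; 3j²(2 7 7; -1 4 -3) = Δ·Π!·Σ² = 77/4420  (sign +1)
I_A²/I_B² = (135/6188)/(77/4420) = 675/539

675/539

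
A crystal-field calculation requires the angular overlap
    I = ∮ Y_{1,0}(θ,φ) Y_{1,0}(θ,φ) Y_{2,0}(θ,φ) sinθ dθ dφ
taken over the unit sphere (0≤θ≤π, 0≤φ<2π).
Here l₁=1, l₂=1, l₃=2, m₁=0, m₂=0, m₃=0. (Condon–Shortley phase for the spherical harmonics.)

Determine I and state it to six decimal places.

m-sum 0 ✓  L=4 even ✓  0≤2≤2 ✓
Π(2lᵢ+1) = 3×3×5 = 45
triangle coeff Δ(1,1,2) = 1/30
Σ_t [0,0]: t=0:+1/1 = 1/1
(3j)²=2/15 [(1 1 2; 0 0 0)], sign=+1
(m-triple is (0,0,0) — same symbol as above.)
⇒ 4πI² = 4/5
I = (+1)√(4/5/(4π)) = 0.25231325

0.252313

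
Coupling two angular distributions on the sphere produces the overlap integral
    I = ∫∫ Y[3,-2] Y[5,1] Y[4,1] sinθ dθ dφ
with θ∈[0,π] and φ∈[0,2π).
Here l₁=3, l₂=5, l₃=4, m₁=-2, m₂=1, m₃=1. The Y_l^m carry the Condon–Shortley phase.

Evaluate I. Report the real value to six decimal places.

0.138239

Checks pass: Σm=0; 12 even; l₃=4∈[2,8].
(2·3+1)(2·5+1)(2·4+1) = 693
Δ: 4! 2! 6! / 13! → 1/180180
sum: t=1:−1/576 t=2:+1/144 t=3:−1/576 = 1/288
3j²(3 5 4; 0 0 0) = Δ·Π!·Σ² = 20/1001  (sign +1)
sum: t=3:−1/432 t=4:+1/1152 = -5/3456
3j²(3 5 4; -2 1 1) = Δ·Π!·Σ² = 625/36036  (sign +1)
combine: 4πI² = 693·20/1001·625/36036 = 3125/13013
take √, sign +1: I = 0.13823925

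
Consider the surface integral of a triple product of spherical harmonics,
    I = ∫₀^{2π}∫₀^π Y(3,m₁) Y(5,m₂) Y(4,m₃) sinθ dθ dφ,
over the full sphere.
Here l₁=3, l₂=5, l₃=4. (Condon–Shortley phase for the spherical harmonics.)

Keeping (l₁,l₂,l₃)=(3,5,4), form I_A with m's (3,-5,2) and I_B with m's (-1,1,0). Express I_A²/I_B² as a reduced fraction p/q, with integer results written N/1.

Shared (l₁,l₂,l₃)=(3,5,4): N and (l;000)² cancel in I_A²/I_B².
A: Δ = 4!·2!·6!/13! = 1/180180; Racah Σ t=0..0: t=0:+1/34560 = 1/34560; ⇒ 3j(3 5 4; 3 -5 2)² = 5/286, sgn +1
B: Δ = 4!·2!·6!/13! = 1/180180; Racah Σ t=2..4: t=2:+1/384 t=3:−1/216 t=4:+1/2304 = -11/6912; ⇒ 3j(3 5 4; -1 1 0)² = 11/1638, sgn -1
I_A²/I_B² = (5/286)/(11/1638) = 315/121

315/121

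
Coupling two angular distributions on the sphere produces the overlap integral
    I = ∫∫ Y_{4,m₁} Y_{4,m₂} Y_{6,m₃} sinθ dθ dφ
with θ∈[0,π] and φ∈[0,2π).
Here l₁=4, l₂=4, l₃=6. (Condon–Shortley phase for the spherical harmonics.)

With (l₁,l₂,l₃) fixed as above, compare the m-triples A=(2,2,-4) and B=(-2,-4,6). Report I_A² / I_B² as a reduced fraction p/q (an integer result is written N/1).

Shared (l₁,l₂,l₃)=(4,4,6): N and (l;000)² cancel in I_A²/I_B².
A: Δ = 2!·6!·6!/15! = 1/1261260; Racah Σ t=0..2: t=0:+1/69120 t=1:−1/14400 t=2:+1/69120 = -7/172800; ⇒ 3j(4 4 6; 2 2 -4)² = 14/715, sgn -1
B: Δ = 2!·6!·6!/15! = 1/1261260; Racah Σ t=0..0: t=0:+1/1036800 = 1/1036800; ⇒ 3j(4 4 6; -2 -4 6)² = 4/195, sgn +1
I_A²/I_B² = (14/715)/(4/195) = 21/22

21/22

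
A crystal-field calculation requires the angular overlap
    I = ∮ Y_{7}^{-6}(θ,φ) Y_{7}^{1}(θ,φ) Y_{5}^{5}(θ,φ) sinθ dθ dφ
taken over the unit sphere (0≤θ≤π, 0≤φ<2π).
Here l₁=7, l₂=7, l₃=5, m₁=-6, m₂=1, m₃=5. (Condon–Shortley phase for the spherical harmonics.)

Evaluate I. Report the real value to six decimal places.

0.000000

Σlᵢ=19 odd — θ-integrand is odd under cosθ→−cosθ; I=0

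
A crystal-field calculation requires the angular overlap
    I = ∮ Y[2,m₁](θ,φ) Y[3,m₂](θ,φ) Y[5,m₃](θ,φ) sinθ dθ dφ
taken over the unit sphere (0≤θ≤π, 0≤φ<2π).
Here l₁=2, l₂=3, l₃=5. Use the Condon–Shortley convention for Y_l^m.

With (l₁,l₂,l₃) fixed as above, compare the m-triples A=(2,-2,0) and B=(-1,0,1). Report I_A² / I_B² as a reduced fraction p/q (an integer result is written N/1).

Same 2,3,5: normalisation and zero-m 3j drop out of the ratio.
A: Δ: 0! 4! 6! / 11! → 1/2310; sum: t=0:+1/2880 = 1/2880; 3j²(2 3 5; 2 -2 0) = Δ·Π!·Σ² = 1/462  (sign -1)
B: Δ: 0! 4! 6! / 11! → 1/2310; sum: t=0:+1/216 = 1/216; 3j²(2 3 5; -1 0 1) = Δ·Π!·Σ² = 8/231  (sign +1)
I_A²/I_B² = (1/462)/(8/231) = 1/16

1/16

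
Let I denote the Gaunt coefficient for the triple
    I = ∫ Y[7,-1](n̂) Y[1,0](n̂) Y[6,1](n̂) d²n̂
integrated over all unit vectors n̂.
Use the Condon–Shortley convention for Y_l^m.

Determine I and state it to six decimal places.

-0.242415

m-sum 0 ✓  L=14 even ✓  6≤6≤8 ✓
Π(2lᵢ+1) = 15×3×13 = 585
triangle coeff Δ(7,1,6) = 1/1365
Σ_t [1,1]: t=1:−1/518400 = -1/518400
(3j)²=7/195 [(7 1 6; 0 0 0)], sign=-1
Σ_t [1,1]: t=1:−1/604800 = -1/604800
(3j)²=16/455 [(7 1 6; -1 0 1)], sign=+1
⇒ 4πI² = 48/65
I = (-1)√(48/65/(4π)) = -0.24241473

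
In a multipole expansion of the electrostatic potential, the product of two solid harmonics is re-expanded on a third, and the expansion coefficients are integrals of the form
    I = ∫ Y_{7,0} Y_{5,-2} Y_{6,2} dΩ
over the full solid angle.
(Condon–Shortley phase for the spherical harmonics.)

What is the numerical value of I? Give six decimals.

m-sum 0 ✓  L=18 even ✓  2≤6≤12 ✓
Π(2lᵢ+1) = 15×11×13 = 2145
triangle coeff Δ(7,5,6) = 1/174594420
Σ_t [1,5]: t=1:−1/4147200 t=2:+1/207360 t=3:−1/82944 t=4:+1/207360 t=5:−1/4147200 = -1/345600
(3j)²=420/46189 [(7 5 6; 0 0 0)], sign=-1
Σ_t [0,3]: t=0:+1/21772800 t=1:−1/691200 t=2:+1/207360 t=3:−1/497664 = 41/29030400
(3j)²=11767/1385670 [(7 5 6; 0 -2 2)], sign=+1
⇒ 4πI² = 2471070/14919047
I = (-1)√(2471070/14919047/(4π)) = -0.11480665

-0.114807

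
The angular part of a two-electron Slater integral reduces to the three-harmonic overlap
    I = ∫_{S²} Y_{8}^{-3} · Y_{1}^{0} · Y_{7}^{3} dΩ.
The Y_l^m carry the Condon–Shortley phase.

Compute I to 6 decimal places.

m-sum 0 ✓  L=16 even ✓  7≤7≤9 ✓
Π(2lᵢ+1) = 17×3×15 = 765
triangle coeff Δ(8,1,7) = 1/2040
Σ_t [1,1]: t=1:−1/25401600 = -1/25401600
(3j)²=8/255 [(8 1 7; 0 0 0)], sign=+1
Σ_t [1,1]: t=1:−1/87091200 = -1/87091200
(3j)²=11/408 [(8 1 7; -3 0 3)], sign=-1
⇒ 4πI² = 11/17
I = (-1)√(11/17/(4π)) = -0.22691696

-0.226917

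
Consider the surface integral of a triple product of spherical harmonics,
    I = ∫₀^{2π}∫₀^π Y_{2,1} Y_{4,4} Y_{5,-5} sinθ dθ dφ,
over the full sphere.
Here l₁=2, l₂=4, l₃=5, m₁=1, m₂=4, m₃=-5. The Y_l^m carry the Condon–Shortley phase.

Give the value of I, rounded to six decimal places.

l₁+l₂+l₃=11 is odd: 3j(l;000)=0 ⇒ I=0

0.000000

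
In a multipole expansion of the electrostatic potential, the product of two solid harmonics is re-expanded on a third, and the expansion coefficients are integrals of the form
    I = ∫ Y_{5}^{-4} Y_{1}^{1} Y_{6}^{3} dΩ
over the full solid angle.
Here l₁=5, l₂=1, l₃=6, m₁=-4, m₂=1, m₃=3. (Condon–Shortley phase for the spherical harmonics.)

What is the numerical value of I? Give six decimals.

-0.070770

Checks pass: Σm=0; 12 even; l₃=6∈[4,6].
(2·5+1)(2·1+1)(2·6+1) = 429
Δ: 0! 10! 2! / 13! → 1/858
sum: t=0:+1/14400 = 1/14400
3j²(5 1 6; 0 0 0) = Δ·Π!·Σ² = 6/143  (sign +1)
sum: t=0:+1/725760 = 1/725760
3j²(5 1 6; -4 1 3) = Δ·Π!·Σ² = 1/286  (sign -1)
combine: 4πI² = 429·6/143·1/286 = 9/143
take √, sign -1: I = -0.07076985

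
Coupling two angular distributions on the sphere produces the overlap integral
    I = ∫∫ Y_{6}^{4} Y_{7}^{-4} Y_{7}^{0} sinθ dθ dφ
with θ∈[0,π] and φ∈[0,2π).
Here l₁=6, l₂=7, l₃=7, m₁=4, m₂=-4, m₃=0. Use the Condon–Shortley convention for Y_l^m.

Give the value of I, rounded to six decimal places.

0.012650

Checks pass: Σm=0; 20 even; l₃=7∈[1,13].
(2·6+1)(2·7+1)(2·7+1) = 2925
Δ: 6! 6! 8! / 21! → 1/2444321880
sum: t=0:+1/2612736000 t=1:−1/20736000 t=2:+1/1658880 t=3:−1/746496 t=4:+1/1658880 t=5:−1/20736000 t=6:+1/2612736000 = -1/4354560
3j²(6 7 7; 0 0 0) = Δ·Π!·Σ² = 1000/138567  (sign +1)
sum: t=0:+1/24883200 t=1:−1/20736000 t=2:+1/174182400 = -1/435456000
3j²(6 7 7; 4 -4 0) = Δ·Π!·Σ² = 2/20995  (sign +1)
combine: 4πI² = 2925·1000/138567·2/20995 = 30000/14919047
take √, sign +1: I = 0.01264984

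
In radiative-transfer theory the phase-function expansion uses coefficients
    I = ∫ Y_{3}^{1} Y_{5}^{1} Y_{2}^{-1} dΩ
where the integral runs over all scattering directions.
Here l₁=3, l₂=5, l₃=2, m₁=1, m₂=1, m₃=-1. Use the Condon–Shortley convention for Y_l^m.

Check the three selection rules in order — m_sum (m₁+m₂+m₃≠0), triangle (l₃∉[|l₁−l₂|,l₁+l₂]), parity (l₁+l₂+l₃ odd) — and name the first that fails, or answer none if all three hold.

m₁+m₂+m₃ = 1 + 1 − 1 = 1  ✗
triangle: |3−5|=2 ≤ l₃=2 ≤ 3+5=8
parity: l₁+l₂+l₃ = 10 is even

m_sum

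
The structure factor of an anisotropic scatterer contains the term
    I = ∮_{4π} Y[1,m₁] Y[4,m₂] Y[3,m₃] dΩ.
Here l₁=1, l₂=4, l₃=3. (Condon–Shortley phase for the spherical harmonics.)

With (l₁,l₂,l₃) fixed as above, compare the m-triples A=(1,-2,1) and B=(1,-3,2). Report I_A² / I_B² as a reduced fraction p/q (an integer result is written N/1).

l's match ⇒ only the (l;m) 3-j factors differ between A and B.
A: triangle coeff Δ(1,4,3) = 1/252; Σ_t [0,0]: t=0:+1/96 = 1/96; (3j)²=5/84 [(1 4 3; 1 -2 1)], sign=+1
B: triangle coeff Δ(1,4,3) = 1/252; Σ_t [0,0]: t=0:+1/240 = 1/240; (3j)²=1/12 [(1 4 3; 1 -3 2)], sign=-1
I_A²/I_B² = (5/84)/(1/12) = 5/7

5/7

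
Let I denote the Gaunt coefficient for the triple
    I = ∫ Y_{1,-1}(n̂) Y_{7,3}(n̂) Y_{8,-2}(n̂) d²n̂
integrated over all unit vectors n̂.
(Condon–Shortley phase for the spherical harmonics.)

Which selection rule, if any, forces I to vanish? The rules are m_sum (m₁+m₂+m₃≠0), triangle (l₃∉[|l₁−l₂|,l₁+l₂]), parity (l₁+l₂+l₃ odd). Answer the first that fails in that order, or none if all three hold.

m₁+m₂+m₃ = -1 + 3 − 2 = 0  ✓
triangle: |1−7|=6 ≤ l₃=8 ≤ 1+7=8  ✓
parity: l₁+l₂+l₃ = 16 is even  ✓

none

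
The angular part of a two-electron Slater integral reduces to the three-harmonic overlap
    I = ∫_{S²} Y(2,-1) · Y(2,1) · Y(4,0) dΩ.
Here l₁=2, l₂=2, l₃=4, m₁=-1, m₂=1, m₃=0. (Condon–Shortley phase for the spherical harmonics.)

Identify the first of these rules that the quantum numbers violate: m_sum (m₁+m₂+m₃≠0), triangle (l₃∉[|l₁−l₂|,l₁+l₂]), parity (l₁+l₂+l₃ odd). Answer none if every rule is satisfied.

none

m₁+m₂+m₃ = -1 + 1 + 0 = 0  ✓
triangle: |2−2|=0 ≤ l₃=4 ≤ 2+2=4  ✓
parity: l₁+l₂+l₃ = 8 is even  ✓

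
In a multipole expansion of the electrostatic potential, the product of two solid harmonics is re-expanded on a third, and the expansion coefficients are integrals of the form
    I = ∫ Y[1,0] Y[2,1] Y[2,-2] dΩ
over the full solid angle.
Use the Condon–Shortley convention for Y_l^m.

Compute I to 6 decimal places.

m-sum = 0 + 1 − 2 = -1 ≠ 0 ⇒ I = 0

0.000000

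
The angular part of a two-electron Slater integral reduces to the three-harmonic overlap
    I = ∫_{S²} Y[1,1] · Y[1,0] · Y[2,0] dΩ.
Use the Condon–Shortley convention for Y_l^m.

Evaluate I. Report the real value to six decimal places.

m-sum = 1 + 0 + 0 = 1 ≠ 0 ⇒ I = 0

0.000000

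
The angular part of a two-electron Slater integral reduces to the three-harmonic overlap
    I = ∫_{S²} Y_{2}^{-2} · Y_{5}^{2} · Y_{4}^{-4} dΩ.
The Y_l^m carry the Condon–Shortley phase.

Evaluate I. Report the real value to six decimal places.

0.000000

Σmᵢ = -4 ≠ 0, so the φ-integral vanishes; I = 0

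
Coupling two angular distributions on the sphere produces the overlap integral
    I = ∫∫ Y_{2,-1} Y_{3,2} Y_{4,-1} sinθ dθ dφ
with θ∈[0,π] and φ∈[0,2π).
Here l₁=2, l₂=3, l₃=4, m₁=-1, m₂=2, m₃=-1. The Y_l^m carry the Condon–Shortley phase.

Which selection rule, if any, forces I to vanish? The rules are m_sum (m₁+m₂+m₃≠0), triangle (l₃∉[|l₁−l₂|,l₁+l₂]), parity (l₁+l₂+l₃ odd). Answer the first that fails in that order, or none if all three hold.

parity

m₁+m₂+m₃ = -1 + 2 − 1 = 0  ✓
triangle: |2−3|=1 ≤ l₃=4 ≤ 2+3=5  ✓
parity: l₁+l₂+l₃ = 9 is odd  ✗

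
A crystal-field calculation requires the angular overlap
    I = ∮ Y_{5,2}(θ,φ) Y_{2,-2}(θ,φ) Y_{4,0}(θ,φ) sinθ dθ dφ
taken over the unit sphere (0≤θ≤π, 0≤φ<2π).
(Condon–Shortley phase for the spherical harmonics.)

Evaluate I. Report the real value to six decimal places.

L=11 odd ⇒ parity kills the (l;000) factor ⇒ I = 0

0.000000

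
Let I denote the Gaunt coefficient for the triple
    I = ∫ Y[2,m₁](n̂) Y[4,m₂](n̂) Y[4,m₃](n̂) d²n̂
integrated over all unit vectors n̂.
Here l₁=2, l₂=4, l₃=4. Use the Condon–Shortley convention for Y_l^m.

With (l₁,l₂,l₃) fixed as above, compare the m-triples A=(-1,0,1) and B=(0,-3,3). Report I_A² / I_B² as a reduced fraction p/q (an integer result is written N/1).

Shared (l₁,l₂,l₃)=(2,4,4): N and (l;000)² cancel in I_A²/I_B².
A: Δ = 2!·2!·6!/11! = 1/13860; Racah Σ t=1..2: t=1:−1/72 t=2:+1/96 = -1/288; ⇒ 3j(2 4 4; -1 0 1)² = 1/462, sgn +1
B: Δ = 2!·2!·6!/11! = 1/13860; Racah Σ t=0..1: t=0:+1/480 t=1:−1/720 = 1/1440; ⇒ 3j(2 4 4; 0 -3 3)² = 7/1980, sgn -1
I_A²/I_B² = (1/462)/(7/1980) = 30/49

30/49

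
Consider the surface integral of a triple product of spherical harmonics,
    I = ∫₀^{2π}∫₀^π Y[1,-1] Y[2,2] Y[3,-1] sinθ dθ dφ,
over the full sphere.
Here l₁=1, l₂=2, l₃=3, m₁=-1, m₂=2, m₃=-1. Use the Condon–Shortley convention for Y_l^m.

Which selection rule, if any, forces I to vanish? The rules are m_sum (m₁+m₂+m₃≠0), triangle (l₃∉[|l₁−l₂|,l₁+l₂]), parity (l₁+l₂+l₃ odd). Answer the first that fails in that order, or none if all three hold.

none

m₁+m₂+m₃ = -1 + 2 − 1 = 0  ✓
triangle: |1−2|=1 ≤ l₃=3 ≤ 1+2=3  ✓
parity: l₁+l₂+l₃ = 6 is even  ✓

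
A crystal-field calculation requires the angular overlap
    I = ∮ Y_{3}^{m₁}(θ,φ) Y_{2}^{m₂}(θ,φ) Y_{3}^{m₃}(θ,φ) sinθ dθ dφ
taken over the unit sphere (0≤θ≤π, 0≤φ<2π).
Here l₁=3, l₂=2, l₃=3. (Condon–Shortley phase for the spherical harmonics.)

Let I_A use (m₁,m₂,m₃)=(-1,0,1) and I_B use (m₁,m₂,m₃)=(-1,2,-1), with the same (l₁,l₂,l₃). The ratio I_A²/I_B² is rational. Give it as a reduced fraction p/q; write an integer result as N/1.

l's match ⇒ only the (l;m) 3-j factors differ between A and B.
A: triangle coeff Δ(3,2,3) = 1/3780; Σ_t [0,2]: t=0:+1/96 t=1:−1/6 t=2:+1/16 = -3/32; (3j)²=3/140 [(3 2 3; -1 0 1)], sign=-1
B: triangle coeff Δ(3,2,3) = 1/3780; Σ_t [2,2]: t=2:+1/16 = 1/16; (3j)²=2/35 [(3 2 3; -1 2 -1)], sign=+1
I_A²/I_B² = (3/140)/(2/35) = 3/8

3/8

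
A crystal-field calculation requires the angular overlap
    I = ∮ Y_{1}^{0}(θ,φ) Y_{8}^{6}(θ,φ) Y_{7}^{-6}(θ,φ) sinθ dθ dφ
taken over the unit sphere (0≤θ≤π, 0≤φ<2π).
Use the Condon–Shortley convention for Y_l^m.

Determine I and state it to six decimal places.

m-sum 0 ✓  L=16 even ✓  7≤7≤9 ✓
Π(2lᵢ+1) = 3×17×15 = 765
triangle coeff Δ(1,8,7) = 1/2040
Σ_t [1,1]: t=1:−1/25401600 = -1/25401600
(3j)²=8/255 [(1 8 7; 0 0 0)], sign=+1
Σ_t [1,1]: t=1:−1/6227020800 = -1/6227020800
(3j)²=7/510 [(1 8 7; 0 6 -6)], sign=+1
⇒ 4πI² = 28/85
I = (+1)√(28/85/(4π)) = 0.16190663

0.161907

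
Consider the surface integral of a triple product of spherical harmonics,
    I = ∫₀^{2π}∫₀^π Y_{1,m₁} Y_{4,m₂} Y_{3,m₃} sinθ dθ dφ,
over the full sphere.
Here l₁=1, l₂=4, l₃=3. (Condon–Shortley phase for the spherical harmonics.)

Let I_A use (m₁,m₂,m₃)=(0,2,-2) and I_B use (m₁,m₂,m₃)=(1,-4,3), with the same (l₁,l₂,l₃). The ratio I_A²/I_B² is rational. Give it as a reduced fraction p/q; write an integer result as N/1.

3/7

Same 1,4,3: normalisation and zero-m 3j drop out of the ratio.
A: Δ: 2! 0! 6! / 9! → 1/252; sum: t=1:−1/120 = -1/120; 3j²(1 4 3; 0 2 -2) = Δ·Π!·Σ² = 1/21  (sign +1)
B: Δ: 2! 0! 6! / 9! → 1/252; sum: t=0:+1/1440 = 1/1440; 3j²(1 4 3; 1 -4 3) = Δ·Π!·Σ² = 1/9  (sign +1)
I_A²/I_B² = (1/21)/(1/9) = 3/7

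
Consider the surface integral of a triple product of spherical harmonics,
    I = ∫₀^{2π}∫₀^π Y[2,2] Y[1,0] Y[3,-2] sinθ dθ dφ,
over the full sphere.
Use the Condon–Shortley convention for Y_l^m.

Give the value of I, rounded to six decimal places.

0.184674

Checks pass: Σm=0; 6 even; l₃=3∈[1,3].
(2·2+1)(2·1+1)(2·3+1) = 105
Δ: 0! 4! 2! / 7! → 1/105
sum: t=0:+1/4 = 1/4
3j²(2 1 3; 0 0 0) = Δ·Π!·Σ² = 3/35  (sign -1)
sum: t=0:+1/24 = 1/24
3j²(2 1 3; 2 0 -2) = Δ·Π!·Σ² = 1/21  (sign -1)
combine: 4πI² = 105·3/35·1/21 = 3/7
take √, sign +1: I = 0.18467439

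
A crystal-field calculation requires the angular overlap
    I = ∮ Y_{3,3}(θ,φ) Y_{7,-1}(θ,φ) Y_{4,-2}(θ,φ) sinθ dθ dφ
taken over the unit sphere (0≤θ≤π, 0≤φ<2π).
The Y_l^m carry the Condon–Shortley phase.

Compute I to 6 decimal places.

Rules hold: Σm=0, L=14 even, 4≤4≤10.
N = 7·15·9 = 945
Δ = 6!·0!·8!/15! = 1/45045
Racah Σ t=3..3: t=3:−1/20736 = -1/20736
⇒ 3j(3 7 4; 0 0 0)² = 35/1287, sgn -1
Racah Σ t=0..0: t=0:+1/1036800 = 1/1036800
⇒ 3j(3 7 4; 3 -1 -2)² = 4/6435, sgn +1
4πI² = N·(3j₀)²·(3jₘ)² = 980/61347
I = -1·√(0.0159747/4π) = -0.03565426

-0.035654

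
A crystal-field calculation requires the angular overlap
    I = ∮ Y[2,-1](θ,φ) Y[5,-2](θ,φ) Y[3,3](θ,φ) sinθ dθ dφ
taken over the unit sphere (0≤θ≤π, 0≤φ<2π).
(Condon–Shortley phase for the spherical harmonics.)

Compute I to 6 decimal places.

Checks pass: Σm=0; 10 even; l₃=3∈[3,7].
(2·2+1)(2·5+1)(2·3+1) = 385
Δ: 4! 0! 6! / 11! → 1/2310
sum: t=2:+1/144 = 1/144
3j²(2 5 3; 0 0 0) = Δ·Π!·Σ² = 10/231  (sign -1)
sum: t=3:−1/4320 = -1/4320
3j²(2 5 3; -1 -2 3) = Δ·Π!·Σ² = 1/330  (sign -1)
combine: 4πI² = 385·10/231·1/330 = 5/99
take √, sign +1: I = 0.06339609

0.063396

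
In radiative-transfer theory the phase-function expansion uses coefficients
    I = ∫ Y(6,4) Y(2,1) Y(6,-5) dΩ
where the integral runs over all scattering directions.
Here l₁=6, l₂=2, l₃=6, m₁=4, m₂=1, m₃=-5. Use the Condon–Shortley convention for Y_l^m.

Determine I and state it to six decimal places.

-0.197649

m-sum 0 ✓  L=14 even ✓  4≤6≤8 ✓
Π(2lᵢ+1) = 13×5×13 = 845
triangle coeff Δ(6,2,6) = 1/90090
Σ_t [0,2]: t=0:+1/69120 t=1:−1/14400 t=2:+1/69120 = -7/172800
(3j)²=14/715 [(6 2 6; 0 0 0)], sign=-1
Σ_t [1,2]: t=1:−1/725760 t=2:+1/7257600 = -1/806400
(3j)²=27/910 [(6 2 6; 4 1 -5)], sign=+1
⇒ 4πI² = 27/55
I = (-1)√(27/55/(4π)) = -0.19764945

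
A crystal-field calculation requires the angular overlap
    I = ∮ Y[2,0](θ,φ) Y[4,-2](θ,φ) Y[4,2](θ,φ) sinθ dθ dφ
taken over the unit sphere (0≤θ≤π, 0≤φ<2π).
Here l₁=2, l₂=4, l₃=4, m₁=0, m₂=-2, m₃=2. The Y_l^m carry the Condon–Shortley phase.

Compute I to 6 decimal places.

0.065536

Rules hold: Σm=0, L=10 even, 2≤4≤6.
N = 5·9·9 = 405
Δ = 2!·2!·6!/11! = 1/13860
Racah Σ t=0..2: t=0:+1/192 t=1:−1/36 t=2:+1/192 = -5/288
⇒ 3j(2 4 4; 0 0 0)² = 20/693, sgn -1
Racah Σ t=0..2: t=0:+1/192 t=1:−1/120 t=2:+1/2880 = -1/360
⇒ 3j(2 4 4; 0 -2 2)² = 16/3465, sgn -1
4πI² = N·(3j₀)²·(3jₘ)² = 320/5929
I = +1·√(0.053972/4π) = 0.06553591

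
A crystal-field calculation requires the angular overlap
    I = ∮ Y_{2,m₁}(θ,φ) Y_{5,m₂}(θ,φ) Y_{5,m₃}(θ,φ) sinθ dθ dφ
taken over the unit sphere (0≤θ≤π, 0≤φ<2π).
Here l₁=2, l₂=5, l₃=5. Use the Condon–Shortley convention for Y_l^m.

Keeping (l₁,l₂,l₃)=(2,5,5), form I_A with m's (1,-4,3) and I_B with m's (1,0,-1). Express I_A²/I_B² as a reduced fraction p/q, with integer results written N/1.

l's match ⇒ only the (l;m) 3-j factors differ between A and B.
A: triangle coeff Δ(2,5,5) = 1/38610; Σ_t [0,1]: t=0:+1/10080 t=1:−1/80640 = 1/11520; (3j)²=49/1430 [(2 5 5; 1 -4 3)], sign=+1
B: triangle coeff Δ(2,5,5) = 1/38610; Σ_t [0,1]: t=0:+1/1440 t=1:−1/1152 = -1/5760; (3j)²=1/858 [(2 5 5; 1 0 -1)], sign=-1
I_A²/I_B² = (49/1430)/(1/858) = 147/5

147/5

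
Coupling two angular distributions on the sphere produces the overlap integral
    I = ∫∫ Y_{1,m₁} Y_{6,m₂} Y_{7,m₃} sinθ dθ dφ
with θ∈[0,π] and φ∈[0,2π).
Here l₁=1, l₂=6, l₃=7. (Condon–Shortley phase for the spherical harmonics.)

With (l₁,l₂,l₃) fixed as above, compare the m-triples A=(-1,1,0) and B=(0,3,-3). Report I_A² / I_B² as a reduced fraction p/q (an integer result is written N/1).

Same 1,6,7: normalisation and zero-m 3j drop out of the ratio.
A: Δ: 0! 2! 12! / 15! → 1/1365; sum: t=0:+1/1209600 = 1/1209600; 3j²(1 6 7; -1 1 0) = Δ·Π!·Σ² = 1/65  (sign -1)
B: Δ: 0! 2! 12! / 15! → 1/1365; sum: t=0:+1/2177280 = 1/2177280; 3j²(1 6 7; 0 3 -3) = Δ·Π!·Σ² = 8/273  (sign +1)
I_A²/I_B² = (1/65)/(8/273) = 21/40

21/40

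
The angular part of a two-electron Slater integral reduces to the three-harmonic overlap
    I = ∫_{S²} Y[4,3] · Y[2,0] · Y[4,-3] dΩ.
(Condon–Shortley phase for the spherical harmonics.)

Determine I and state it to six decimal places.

0.057344

Rules hold: Σm=0, L=10 even, 2≤4≤6.
N = 9·5·9 = 405
Δ = 2!·6!·2!/11! = 1/13860
Racah Σ t=0..2: t=0:+1/192 t=1:−1/36 t=2:+1/192 = -5/288
⇒ 3j(4 2 4; 0 0 0)² = 20/693, sgn -1
Racah Σ t=0..1: t=0:+1/480 t=1:−1/720 = 1/1440
⇒ 3j(4 2 4; 3 0 -3)² = 7/1980, sgn -1
4πI² = N·(3j₀)²·(3jₘ)² = 5/121
I = +1·√(0.0413223/4π) = 0.05734392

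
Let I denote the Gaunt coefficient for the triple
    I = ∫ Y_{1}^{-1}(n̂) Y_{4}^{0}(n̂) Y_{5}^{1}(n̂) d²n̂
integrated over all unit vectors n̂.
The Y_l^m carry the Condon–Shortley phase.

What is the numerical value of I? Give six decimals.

Checks pass: Σm=0; 10 even; l₃=5∈[3,5].
(2·1+1)(2·4+1)(2·5+1) = 297
Δ: 0! 2! 8! / 11! → 1/495
sum: t=0:+1/576 = 1/576
3j²(1 4 5; 0 0 0) = Δ·Π!·Σ² = 5/99  (sign -1)
sum: t=0:+1/1152 = 1/1152
3j²(1 4 5; -1 0 1) = Δ·Π!·Σ² = 1/33  (sign +1)
combine: 4πI² = 297·5/99·1/33 = 5/11
take √, sign -1: I = -0.19018827

-0.190188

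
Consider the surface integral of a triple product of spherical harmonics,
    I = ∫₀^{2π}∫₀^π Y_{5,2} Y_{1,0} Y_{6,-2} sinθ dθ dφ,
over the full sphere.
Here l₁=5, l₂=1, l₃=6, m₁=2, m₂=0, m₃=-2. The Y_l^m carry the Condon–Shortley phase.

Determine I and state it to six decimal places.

Checks pass: Σm=0; 12 even; l₃=6∈[4,6].
(2·5+1)(2·1+1)(2·6+1) = 429
Δ: 0! 10! 2! / 13! → 1/858
sum: t=0:+1/14400 = 1/14400
3j²(5 1 6; 0 0 0) = Δ·Π!·Σ² = 6/143  (sign +1)
sum: t=0:+1/30240 = 1/30240
3j²(5 1 6; 2 0 -2) = Δ·Π!·Σ² = 16/429  (sign +1)
combine: 4πI² = 429·6/143·16/429 = 96/143
take √, sign +1: I = 0.23113338

0.231133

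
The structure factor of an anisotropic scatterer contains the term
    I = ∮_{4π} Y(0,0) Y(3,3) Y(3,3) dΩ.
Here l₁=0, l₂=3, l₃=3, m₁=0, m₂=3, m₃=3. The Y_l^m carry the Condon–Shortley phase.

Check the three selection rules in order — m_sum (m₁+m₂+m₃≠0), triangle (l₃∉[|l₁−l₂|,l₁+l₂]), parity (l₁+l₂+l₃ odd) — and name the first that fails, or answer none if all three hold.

m_sum

m₁+m₂+m₃ = 0 + 3 + 3 = 6  ✗
triangle: |0−3|=3 ≤ l₃=3 ≤ 0+3=3
parity: l₁+l₂+l₃ = 6 is even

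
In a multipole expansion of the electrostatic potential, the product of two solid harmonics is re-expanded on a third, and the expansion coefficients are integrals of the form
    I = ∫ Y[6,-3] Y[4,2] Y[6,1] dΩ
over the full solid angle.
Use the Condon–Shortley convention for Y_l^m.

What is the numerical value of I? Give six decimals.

0.036205

m-sum 0 ✓  L=16 even ✓  2≤6≤10 ✓
Π(2lᵢ+1) = 13×9×13 = 1521
triangle coeff Δ(6,4,6) = 1/15315300
Σ_t [0,4]: t=0:+1/829440 t=1:−1/25920 t=2:+1/9216 t=3:−1/25920 t=4:+1/829440 = 7/207360
(3j)²=28/2431 [(6 4 6; 0 0 0)], sign=+1
Σ_t [2,4]: t=2:+1/483840 t=3:−1/51840 t=4:+1/69120 = -1/362880
(3j)²=16/17017 [(6 4 6; -3 2 1)], sign=+1
⇒ 4πI² = 576/34969
I = (+1)√(576/34969/(4π)) = 0.03620468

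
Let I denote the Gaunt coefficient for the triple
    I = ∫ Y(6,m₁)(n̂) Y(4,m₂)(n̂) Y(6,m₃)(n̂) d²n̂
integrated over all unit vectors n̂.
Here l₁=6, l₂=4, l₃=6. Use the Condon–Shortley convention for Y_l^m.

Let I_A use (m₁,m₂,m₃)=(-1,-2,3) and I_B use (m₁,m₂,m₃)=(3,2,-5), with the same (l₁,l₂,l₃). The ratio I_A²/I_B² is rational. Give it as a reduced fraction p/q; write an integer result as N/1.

Shared (l₁,l₂,l₃)=(6,4,6): N and (l;000)² cancel in I_A²/I_B².
A: Δ = 4!·8!·4!/17! = 1/15315300; Racah Σ t=0..2: t=0:+1/483840 t=1:−1/51840 t=2:+1/69120 = -1/362880; ⇒ 3j(6 4 6; -1 -2 3)² = 16/17017, sgn +1
B: Δ = 4!·8!·4!/17! = 1/15315300; Racah Σ t=2..3: t=2:+1/483840 t=3:−1/1451520 = 1/725760; ⇒ 3j(6 4 6; 3 2 -5)² = 24/1547, sgn -1
I_A²/I_B² = (16/17017)/(24/1547) = 2/33

2/33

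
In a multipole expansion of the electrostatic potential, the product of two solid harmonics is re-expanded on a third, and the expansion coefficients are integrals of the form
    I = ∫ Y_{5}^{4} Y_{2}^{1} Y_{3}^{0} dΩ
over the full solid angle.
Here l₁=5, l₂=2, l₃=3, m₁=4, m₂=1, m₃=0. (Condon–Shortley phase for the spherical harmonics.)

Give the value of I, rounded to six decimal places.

4 + 1 + 0 = 5 ≠ 0: azimuthal integral kills it; I = 0

0.000000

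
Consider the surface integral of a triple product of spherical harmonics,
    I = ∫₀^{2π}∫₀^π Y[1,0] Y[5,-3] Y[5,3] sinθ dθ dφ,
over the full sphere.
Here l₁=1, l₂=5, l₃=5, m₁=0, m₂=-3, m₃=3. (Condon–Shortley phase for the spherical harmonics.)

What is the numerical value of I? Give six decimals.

0.000000

Σlᵢ=11 odd — θ-integrand is odd under cosθ→−cosθ; I=0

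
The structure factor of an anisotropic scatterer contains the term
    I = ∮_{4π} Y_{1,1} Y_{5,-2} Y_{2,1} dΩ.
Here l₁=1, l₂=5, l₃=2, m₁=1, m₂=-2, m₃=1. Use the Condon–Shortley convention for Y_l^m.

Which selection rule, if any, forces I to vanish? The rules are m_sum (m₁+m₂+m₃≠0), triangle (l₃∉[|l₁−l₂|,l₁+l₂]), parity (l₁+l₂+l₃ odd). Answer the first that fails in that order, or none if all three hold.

triangle

m₁+m₂+m₃ = 1 − 2 + 1 = 0  ✓
triangle: |1−5|=4 ≤ l₃=2 ≤ 1+5=6  ✗
parity: l₁+l₂+l₃ = 8 is even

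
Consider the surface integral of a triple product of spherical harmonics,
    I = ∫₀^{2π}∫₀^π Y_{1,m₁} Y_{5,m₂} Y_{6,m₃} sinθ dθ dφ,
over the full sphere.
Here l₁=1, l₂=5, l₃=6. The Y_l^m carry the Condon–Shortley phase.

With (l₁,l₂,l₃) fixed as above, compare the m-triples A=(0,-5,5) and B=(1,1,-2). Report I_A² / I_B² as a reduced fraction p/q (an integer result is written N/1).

Same 1,5,6: normalisation and zero-m 3j drop out of the ratio.
A: Δ: 0! 2! 10! / 13! → 1/858; sum: t=0:+1/3628800 = 1/3628800; 3j²(1 5 6; 0 -5 5) = Δ·Π!·Σ² = 1/78  (sign -1)
B: Δ: 0! 2! 10! / 13! → 1/858; sum: t=0:+1/34560 = 1/34560; 3j²(1 5 6; 1 1 -2) = Δ·Π!·Σ² = 14/429  (sign +1)
I_A²/I_B² = (1/78)/(14/429) = 11/28

11/28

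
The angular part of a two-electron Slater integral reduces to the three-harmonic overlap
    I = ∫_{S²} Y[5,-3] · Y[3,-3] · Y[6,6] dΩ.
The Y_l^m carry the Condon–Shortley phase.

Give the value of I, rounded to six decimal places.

Rules hold: Σm=0, L=14 even, 2≤6≤8.
N = 11·7·13 = 1001
Δ = 2!·8!·4!/15! = 1/675675
Racah Σ t=0..2: t=0:+1/8640 t=1:−1/2304 t=2:+1/8640 = -7/34560
⇒ 3j(5 3 6; 0 0 0)² = 7/429, sgn -1
Racah Σ t=0..0: t=0:+1/1935360 = 1/1935360
⇒ 3j(5 3 6; -3 -3 6)² = 1/91, sgn +1
4πI² = N·(3j₀)²·(3jₘ)² = 7/39
I = -1·√(0.179487/4π) = -0.11951207

-0.119512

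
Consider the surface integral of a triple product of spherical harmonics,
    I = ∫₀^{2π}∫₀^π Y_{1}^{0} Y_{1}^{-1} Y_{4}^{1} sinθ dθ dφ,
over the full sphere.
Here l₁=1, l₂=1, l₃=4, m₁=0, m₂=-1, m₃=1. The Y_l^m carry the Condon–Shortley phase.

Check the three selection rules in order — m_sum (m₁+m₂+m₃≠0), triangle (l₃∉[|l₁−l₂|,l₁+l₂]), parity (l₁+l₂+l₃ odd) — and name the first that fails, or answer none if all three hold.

triangle

Σmᵢ = 0  ✓
l₃∈[|l₁−l₂|,l₁+l₂]=[0,2], have l₃=4  ✗
Σlᵢ = 6 ⇒ even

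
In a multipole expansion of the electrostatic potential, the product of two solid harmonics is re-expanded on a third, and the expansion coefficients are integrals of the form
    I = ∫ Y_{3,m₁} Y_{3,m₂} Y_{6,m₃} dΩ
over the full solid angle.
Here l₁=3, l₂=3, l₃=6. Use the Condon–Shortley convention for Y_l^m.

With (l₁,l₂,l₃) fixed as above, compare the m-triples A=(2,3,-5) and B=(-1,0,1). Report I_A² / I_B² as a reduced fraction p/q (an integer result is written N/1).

33/25

Same 3,3,6: normalisation and zero-m 3j drop out of the ratio.
A: Δ: 0! 6! 6! / 13! → 1/12012; sum: t=0:+1/86400 = 1/86400; 3j²(3 3 6; 2 3 -5) = Δ·Π!·Σ² = 1/26  (sign -1)
B: Δ: 0! 6! 6! / 13! → 1/12012; sum: t=0:+1/1728 = 1/1728; 3j²(3 3 6; -1 0 1) = Δ·Π!·Σ² = 25/858  (sign -1)
I_A²/I_B² = (1/26)/(25/858) = 33/25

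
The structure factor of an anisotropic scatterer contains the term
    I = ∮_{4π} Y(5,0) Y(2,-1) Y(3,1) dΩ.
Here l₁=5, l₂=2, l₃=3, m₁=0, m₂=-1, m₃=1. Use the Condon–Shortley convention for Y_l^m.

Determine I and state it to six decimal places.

m-sum 0 ✓  L=10 even ✓  3≤3≤7 ✓
Π(2lᵢ+1) = 11×5×7 = 385
triangle coeff Δ(5,2,3) = 1/2310
Σ_t [2,2]: t=2:+1/144 = 1/144
(3j)²=10/231 [(5 2 3; 0 0 0)], sign=-1
Σ_t [1,1]: t=1:−1/288 = -1/288
(3j)²=5/231 [(5 2 3; 0 -1 1)], sign=-1
⇒ 4πI² = 250/693
I = (+1)√(250/693/(4π)) = 0.16943318

0.169433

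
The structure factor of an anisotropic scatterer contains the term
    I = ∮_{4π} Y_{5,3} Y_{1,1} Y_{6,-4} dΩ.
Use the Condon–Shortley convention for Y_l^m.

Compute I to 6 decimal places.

m-sum 0 ✓  L=12 even ✓  4≤6≤6 ✓
Π(2lᵢ+1) = 11×3×13 = 429
triangle coeff Δ(5,1,6) = 1/858
Σ_t [0,0]: t=0:+1/14400 = 1/14400
(3j)²=6/143 [(5 1 6; 0 0 0)], sign=+1
Σ_t [0,0]: t=0:+1/161280 = 1/161280
(3j)²=15/286 [(5 1 6; 3 1 -4)], sign=+1
⇒ 4πI² = 135/143
I = (+1)√(135/143/(4π)) = 0.27409047

0.274090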